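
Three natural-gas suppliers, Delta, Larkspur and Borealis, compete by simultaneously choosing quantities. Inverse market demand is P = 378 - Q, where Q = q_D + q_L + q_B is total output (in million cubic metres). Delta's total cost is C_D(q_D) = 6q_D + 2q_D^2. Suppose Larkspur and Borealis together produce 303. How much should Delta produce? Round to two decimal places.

11.50

With rivals' combined output fixed at 303, Delta's profit is π_D = (378 - 303 - q_D)q_D - (6q_D + 2q_D²) = (75 - q_D)q_D - (6q_D + 2q_D²).
∂π_D/∂q_D = 69 - 6q_D = 0, so q_D = 23/2.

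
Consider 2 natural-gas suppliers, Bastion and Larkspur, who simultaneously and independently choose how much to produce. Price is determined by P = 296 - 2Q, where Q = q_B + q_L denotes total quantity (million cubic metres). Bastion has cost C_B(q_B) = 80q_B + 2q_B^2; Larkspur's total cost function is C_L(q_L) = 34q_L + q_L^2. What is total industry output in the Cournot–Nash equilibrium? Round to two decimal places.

55.36

Bastion's profit: π_B = (296 - 2Q)q_B - (80q_B + 2q_B²). Setting ∂π_B/∂q_B = 0: 216 - 8q_B - 2(q_L) = 0.
Larkspur's first-order condition: 262 - 6q_L - 2(q_B) = 0.
Best responses: q_B = (216 - 2q_L)/8, q_L = (262 - 2q_B)/6.
Substituting one into the other gives q_B = 193/11 and q_L = 416/11.
Total output Q = 193/11 + 416/11 = 609/11.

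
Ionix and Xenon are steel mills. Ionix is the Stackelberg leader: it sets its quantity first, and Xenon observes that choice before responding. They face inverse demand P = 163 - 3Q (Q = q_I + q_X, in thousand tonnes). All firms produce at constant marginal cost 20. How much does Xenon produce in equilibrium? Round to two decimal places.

11.92

Solve by backward induction. Given q_I, the follower Xenon maximises π_X = (163 - 3q_I - 3q_X)q_X - 20q_X.
∂π_X/∂q_X = 143 - 3q_I - 6q_X = 0 gives the reaction function q_X = (143 - 3q_I)/6.
Ionix substitutes q_X(q_I) into its own profit: π_I = q_I(163 - 3q_I - (143 - 3q_I)/2) - 20q_I = (183/2 - (3/2)q_I)q_I - 20q_I.
The leader's first-order condition 143/2 - 3q_I = 0 yields q_I = 143/6.
Then q_X = (143 - 3·(143/6))/6 = 143/12.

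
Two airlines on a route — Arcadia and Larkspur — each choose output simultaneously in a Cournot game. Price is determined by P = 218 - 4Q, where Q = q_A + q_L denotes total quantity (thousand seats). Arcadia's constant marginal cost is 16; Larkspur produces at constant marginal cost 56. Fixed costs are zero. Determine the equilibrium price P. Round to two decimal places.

96.67

Arcadia's profit: π_A = (218 - 4Q)q_A - (16q_A). Setting ∂π_A/∂q_A = 0: 202 - 8q_A - 4(q_L) = 0.
Larkspur's first-order condition: 162 - 8q_L - 4(q_A) = 0.
Rearranging gives the reaction functions q_A = (202 - 4q_L)/8 and q_L = (162 - 4q_A)/8.
Solving the pair: q_A = 121/6, q_L = 61/6.
Total output Q = 91/3, so price P = 218 - 4·(91/3) = 290/3.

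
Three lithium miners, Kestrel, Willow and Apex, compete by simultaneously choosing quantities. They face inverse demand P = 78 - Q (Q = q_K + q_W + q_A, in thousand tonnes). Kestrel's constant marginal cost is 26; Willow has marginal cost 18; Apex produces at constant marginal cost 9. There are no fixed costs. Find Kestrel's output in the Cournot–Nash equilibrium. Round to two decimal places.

Kestrel's profit: π_K = (78 - Q)q_K - (26q_K). Setting ∂π_K/∂q_K = 0: 52 - 2q_K - (q_W + q_A) = 0.
Willow's first-order condition: 60 - 2q_W - (q_K + q_A) = 0.
Apex's profit: π_A = (78 - Q)q_A - (9q_A). Setting ∂π_A/∂q_A = 0: 69 - 2q_A - (q_K + q_W) = 0.
Adding the 3 conditions: 181 − 2Q − 2Q = 0, i.e. Q = 181/4.
Back-substituting: q_K = (52 − 181/4) = 27/4, q_W = (60 − 181/4) = 59/4, q_A = (69 − 181/4) = 95/4.

6.75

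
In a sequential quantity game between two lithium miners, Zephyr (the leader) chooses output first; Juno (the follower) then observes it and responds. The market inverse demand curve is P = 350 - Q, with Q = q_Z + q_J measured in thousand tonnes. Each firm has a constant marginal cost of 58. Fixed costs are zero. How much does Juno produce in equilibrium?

73

The follower Juno best-responds to any q_Z: π_J = (350 - Q)q_J - 58q_J.
Follower FOC: 292 - q_Z - 2q_J = 0, so q_J(q_Z) = (292 - q_Z)/2.
The leader anticipates this reaction. Substituting into P = 350 - Q gives P = 204 - (1/2)q_Z, so π_Z = (204 - (1/2)q_Z)q_Z - 58q_Z.
Leader FOC: 146 - q_Z = 0, so q_Z = 146.
Then q_J = (292 - 146)/2 = 73.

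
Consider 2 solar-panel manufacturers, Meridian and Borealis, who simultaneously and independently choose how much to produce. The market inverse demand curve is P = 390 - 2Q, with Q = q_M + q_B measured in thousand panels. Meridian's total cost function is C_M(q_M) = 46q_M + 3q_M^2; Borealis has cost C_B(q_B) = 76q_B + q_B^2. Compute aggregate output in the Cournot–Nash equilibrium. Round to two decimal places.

Meridian's profit: π_M = (390 - 2Q)q_M - (46q_M + 3q_M²). Setting ∂π_M/∂q_M = 0: 344 - 10q_M - 2(q_B) = 0.
Borealis's profit: π_B = (390 - 2Q)q_B - (76q_B + q_B²). Setting ∂π_B/∂q_B = 0: 314 - 6q_B - 2(q_M) = 0.
Rearranging gives the reaction functions q_M = (344 - 2q_B)/10 and q_B = (314 - 2q_M)/6.
Substituting one into the other gives q_M = 359/14 and q_B = 613/14.
Total output Q = 359/14 + 613/14 = 486/7.

69.43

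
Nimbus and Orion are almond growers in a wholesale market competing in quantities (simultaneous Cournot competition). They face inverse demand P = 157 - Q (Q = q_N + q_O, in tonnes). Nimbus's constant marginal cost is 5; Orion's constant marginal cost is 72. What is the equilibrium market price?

Nimbus's profit: π_N = (157 - Q)q_N - (5q_N). Setting ∂π_N/∂q_N = 0: 152 - 2q_N - (q_O) = 0.
Orion's first-order condition: 85 - 2q_O - (q_N) = 0.
Rearranging gives the reaction functions q_N = (152 - q_O)/2 and q_O = (85 - q_N)/2.
Substituting one into the other gives q_N = 73 and q_O = 6.
Total output Q = 79, so price P = 157 - 79 = 78.

78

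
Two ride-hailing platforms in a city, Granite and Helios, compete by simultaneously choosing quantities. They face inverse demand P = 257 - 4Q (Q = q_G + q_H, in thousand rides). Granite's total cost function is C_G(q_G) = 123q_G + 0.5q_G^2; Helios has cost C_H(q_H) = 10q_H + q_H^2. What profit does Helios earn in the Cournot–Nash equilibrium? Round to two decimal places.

Granite's profit: π_G = (257 - 4Q)q_G - (123q_G + (1/2)q_G²). Setting ∂π_G/∂q_G = 0: 134 - 9q_G - 4(q_H) = 0.
Helios's profit: π_H = (257 - 4Q)q_H - (10q_H + q_H²). Setting ∂π_H/∂q_H = 0: 247 - 10q_H - 4(q_G) = 0.
So q_G = (134 - 4q_H)/9 and q_H = (247 - 4q_G)/10.
Substituting one into the other gives q_G = 176/37 and q_H = 1687/74.
Price P = 257 - 4·27.5541 = 146.7838.
Helios's profit: 146.7838·(1687/74) - 10·(1687/74) - (1687/74)² = 2598.5838.

2598.58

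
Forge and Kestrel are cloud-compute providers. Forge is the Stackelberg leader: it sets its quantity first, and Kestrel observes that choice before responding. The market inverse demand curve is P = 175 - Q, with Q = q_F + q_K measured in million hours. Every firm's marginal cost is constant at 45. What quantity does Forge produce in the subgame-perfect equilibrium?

The follower Kestrel best-responds to any q_F: π_K = (175 - Q)q_K - 45q_K.
Follower FOC: 130 - q_F - 2q_K = 0, so q_K(q_F) = (130 - q_F)/2.
Forge substitutes q_K(q_F) into its own profit: π_F = q_F(175 - q_F - (130 - q_F)/2) - 45q_F = (110 - (1/2)q_F)q_F - 45q_F.
Maximising: ∂π_F/∂q_F = 65 - q_F = 0, giving q_F = 65.
Then q_K = (130 - 65)/2 = 65/2.

65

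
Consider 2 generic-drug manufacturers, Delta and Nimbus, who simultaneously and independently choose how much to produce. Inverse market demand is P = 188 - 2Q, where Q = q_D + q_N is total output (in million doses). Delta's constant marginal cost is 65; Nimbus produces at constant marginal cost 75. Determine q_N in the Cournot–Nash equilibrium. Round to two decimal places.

17.17

Delta's profit: π_D = (188 - 2Q)q_D - (65q_D). Setting ∂π_D/∂q_D = 0: 123 - 4q_D - 2(q_N) = 0.
Nimbus's profit: π_N = (188 - 2Q)q_N - (75q_N). Setting ∂π_N/∂q_N = 0: 113 - 4q_N - 2(q_D) = 0.
Rearranging gives the reaction functions q_D = (123 - 2q_N)/4 and q_N = (113 - 2q_D)/4.
Solving the pair: q_D = 133/6, q_N = 103/6.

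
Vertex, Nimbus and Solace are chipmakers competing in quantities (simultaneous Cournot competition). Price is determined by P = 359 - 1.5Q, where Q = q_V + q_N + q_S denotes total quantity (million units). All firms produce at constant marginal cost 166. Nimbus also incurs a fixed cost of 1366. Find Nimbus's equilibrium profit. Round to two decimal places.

Each firm earns π_i = (359 - 1.5Q)q_i - 166q_i.
First-order condition (treating rivals' output as given): 193 - 3q_i - (3/2)·Σ_{j≠i} q_j = 0.
With identical firms every q_j equals q_i, so Σ_{j≠i} q_j = 2q_i and 193 = 6q_i, giving q_i = 193/6.
Price P = 359 - (3/2)·(193/2) = 857/4.
Nimbus's profit: (857/4 - 166)·(193/6) - 1366 = 186.0417.

186.04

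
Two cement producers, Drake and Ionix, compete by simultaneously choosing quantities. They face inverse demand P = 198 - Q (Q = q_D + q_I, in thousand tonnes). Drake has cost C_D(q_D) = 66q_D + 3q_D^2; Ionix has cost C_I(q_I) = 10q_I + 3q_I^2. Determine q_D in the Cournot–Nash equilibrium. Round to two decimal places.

13.78

Drake's profit: π_D = (198 - Q)q_D - (66q_D + 3q_D²). Setting ∂π_D/∂q_D = 0: 132 - 8q_D - (q_I) = 0.
Ionix's first-order condition: 188 - 8q_I - (q_D) = 0.
Rearranging gives the reaction functions q_D = (132 - q_I)/8 and q_I = (188 - q_D)/8.
Substituting one into the other gives q_D = 124/9 and q_I = 196/9.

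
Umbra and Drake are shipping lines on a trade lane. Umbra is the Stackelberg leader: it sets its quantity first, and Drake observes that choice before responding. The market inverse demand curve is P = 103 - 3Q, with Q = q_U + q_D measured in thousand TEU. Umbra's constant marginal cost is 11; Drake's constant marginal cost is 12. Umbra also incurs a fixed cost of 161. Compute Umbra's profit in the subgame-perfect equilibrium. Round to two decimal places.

199.38

Solve by backward induction. Given q_U, the follower Drake maximises π_D = (103 - 3q_U - 3q_D)q_D - 12q_D.
Setting the follower's marginal profit to zero, 91 - 3q_U - 6q_D = 0, i.e. q_D = (91 - 3q_U)/6.
Umbra substitutes q_D(q_U) into its own profit: π_U = q_U(103 - 3q_U - (91 - 3q_U)/2) - 11q_U = (115/2 - (3/2)q_U)q_U - 11q_U.
The leader's first-order condition 93/2 - 3q_U = 0 yields q_U = 31/2.
Then q_D = (91 - 3·(31/2))/6 = 89/12.
Price P = 103 - 3·(275/12) = 137/4.
Umbra's profit: (137/4 - 11)·(31/2) - 161 = 1595/8.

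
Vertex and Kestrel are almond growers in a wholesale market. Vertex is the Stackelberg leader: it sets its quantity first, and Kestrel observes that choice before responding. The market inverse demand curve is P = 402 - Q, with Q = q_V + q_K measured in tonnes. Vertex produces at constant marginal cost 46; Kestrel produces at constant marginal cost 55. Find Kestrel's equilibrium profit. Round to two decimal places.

Solve by backward induction. Given q_V, the follower Kestrel maximises π_K = (402 - q_V - q_K)q_K - 55q_K.
Follower FOC: 347 - q_V - 2q_K = 0, so q_K(q_V) = (347 - q_V)/2.
Vertex substitutes q_K(q_V) into its own profit: π_V = q_V(402 - q_V - (347 - q_V)/2) - 46q_V = (457/2 - (1/2)q_V)q_V - 46q_V.
Maximising: ∂π_V/∂q_V = 365/2 - q_V = 0, giving q_V = 365/2.
Then q_K = (347 - 365/2)/2 = 329/4.
Price P = 402 - 1059/4 = 549/4.
Kestrel's profit: (549/4 - 55)·(329/4) = 6765.0625.

6765.06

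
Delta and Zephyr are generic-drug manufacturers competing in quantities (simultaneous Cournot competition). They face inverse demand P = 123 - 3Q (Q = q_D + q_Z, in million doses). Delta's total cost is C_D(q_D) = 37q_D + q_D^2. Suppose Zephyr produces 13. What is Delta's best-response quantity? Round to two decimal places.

5.88

With the rival's output fixed at 13, Delta's profit is π_D = (123 - 3·13 - 3q_D)q_D - (37q_D + q_D²) = (84 - 3q_D)q_D - (37q_D + q_D²).
∂π_D/∂q_D = 47 - 8q_D = 0, so q_D = 47/8.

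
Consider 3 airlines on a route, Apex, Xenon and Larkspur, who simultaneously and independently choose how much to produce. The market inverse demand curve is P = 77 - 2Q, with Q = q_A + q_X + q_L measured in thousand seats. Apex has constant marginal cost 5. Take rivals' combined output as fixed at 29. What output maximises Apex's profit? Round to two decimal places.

With rivals' combined output fixed at 29, Apex's profit is π_A = (77 - 2·29 - 2q_A)q_A - (5q_A) = (19 - 2q_A)q_A - (5q_A).
∂π_A/∂q_A = 14 - 4q_A = 0, so q_A = 7/2.

3.50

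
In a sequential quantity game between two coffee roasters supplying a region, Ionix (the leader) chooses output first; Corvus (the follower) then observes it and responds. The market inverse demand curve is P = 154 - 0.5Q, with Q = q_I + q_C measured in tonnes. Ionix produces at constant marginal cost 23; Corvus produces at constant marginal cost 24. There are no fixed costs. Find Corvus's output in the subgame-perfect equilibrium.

64

Solve by backward induction. Given q_I, the follower Corvus maximises π_C = (154 - (1/2)q_I - (1/2)q_C)q_C - 24q_C.
Follower FOC: 130 - (1/2)q_I - q_C = 0, so q_C(q_I) = (130 - (1/2)q_I).
The leader anticipates this reaction. Substituting into P = 154 - 0.5Q gives P = 89 - (1/4)q_I, so π_I = (89 - (1/4)q_I)q_I - 23q_I.
The leader's first-order condition 66 - (1/2)q_I = 0 yields q_I = 132.
Then q_C = (130 - (1/2)·132) = 64.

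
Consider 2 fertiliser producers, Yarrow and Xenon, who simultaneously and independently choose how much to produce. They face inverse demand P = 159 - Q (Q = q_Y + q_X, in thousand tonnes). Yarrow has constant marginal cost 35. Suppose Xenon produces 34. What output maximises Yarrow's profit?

With the rival's output fixed at 34, Yarrow's profit is π_Y = (159 - 34 - q_Y)q_Y - (35q_Y) = (125 - q_Y)q_Y - (35q_Y).
∂π_Y/∂q_Y = 90 - 2q_Y = 0, so q_Y = 45.

45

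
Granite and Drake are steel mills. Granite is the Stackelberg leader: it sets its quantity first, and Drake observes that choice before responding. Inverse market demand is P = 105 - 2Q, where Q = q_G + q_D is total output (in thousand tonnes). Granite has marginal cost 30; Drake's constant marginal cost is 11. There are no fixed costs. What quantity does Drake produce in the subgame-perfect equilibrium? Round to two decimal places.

16.50

Solve by backward induction. Given q_G, the follower Drake maximises π_D = (105 - 2q_G - 2q_D)q_D - 11q_D.
Follower FOC: 94 - 2q_G - 4q_D = 0, so q_D(q_G) = (94 - 2q_G)/4.
The leader anticipates this reaction. Substituting into P = 105 - 2Q gives P = 58 - q_G, so π_G = (58 - q_G)q_G - 30q_G.
Maximising: ∂π_G/∂q_G = 28 - 2q_G = 0, giving q_G = 14.
Then q_D = (94 - 2·14)/4 = 33/2.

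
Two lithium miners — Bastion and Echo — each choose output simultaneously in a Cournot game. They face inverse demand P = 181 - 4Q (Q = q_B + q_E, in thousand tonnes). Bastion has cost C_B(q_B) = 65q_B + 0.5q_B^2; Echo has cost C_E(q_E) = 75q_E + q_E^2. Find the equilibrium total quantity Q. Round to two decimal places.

16.57

Bastion's profit: π_B = (181 - 4Q)q_B - (65q_B + (1/2)q_B²). Setting ∂π_B/∂q_B = 0: 116 - 9q_B - 4(q_E) = 0.
Echo's first-order condition: 106 - 10q_E - 4(q_B) = 0.
Best responses: q_B = (116 - 4q_E)/9, q_E = (106 - 4q_B)/10.
Substituting one into the other gives q_B = 368/37 and q_E = 245/37.
Total output Q = 368/37 + 245/37 = 613/37.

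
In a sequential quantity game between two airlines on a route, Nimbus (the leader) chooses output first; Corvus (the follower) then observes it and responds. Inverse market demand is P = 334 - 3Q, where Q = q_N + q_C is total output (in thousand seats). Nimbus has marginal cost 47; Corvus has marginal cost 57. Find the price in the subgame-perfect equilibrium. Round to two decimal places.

121.25

Solve by backward induction. Given q_N, the follower Corvus maximises π_C = (334 - 3q_N - 3q_C)q_C - 57q_C.
Follower FOC: 277 - 3q_N - 6q_C = 0, so q_C(q_N) = (277 - 3q_N)/6.
Nimbus substitutes q_C(q_N) into its own profit: π_N = q_N(334 - 3q_N - (277 - 3q_N)/2) - 47q_N = (391/2 - (3/2)q_N)q_N - 47q_N.
The leader's first-order condition 297/2 - 3q_N = 0 yields q_N = 99/2.
Then q_C = (277 - 3·(99/2))/6 = 257/12.
Total output Q = 851/12, so price P = 334 - 3·(851/12) = 485/4.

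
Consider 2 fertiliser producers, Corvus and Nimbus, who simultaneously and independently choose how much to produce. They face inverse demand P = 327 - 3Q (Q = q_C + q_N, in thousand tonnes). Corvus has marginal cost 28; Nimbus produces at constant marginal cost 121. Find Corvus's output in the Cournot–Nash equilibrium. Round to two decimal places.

43.56

Corvus's profit: π_C = (327 - 3Q)q_C - (28q_C). Setting ∂π_C/∂q_C = 0: 299 - 6q_C - 3(q_N) = 0.
Nimbus's first-order condition: 206 - 6q_N - 3(q_C) = 0.
Rearranging gives the reaction functions q_C = (299 - 3q_N)/6 and q_N = (206 - 3q_C)/6.
Solving the pair: q_C = 392/9, q_N = 113/9.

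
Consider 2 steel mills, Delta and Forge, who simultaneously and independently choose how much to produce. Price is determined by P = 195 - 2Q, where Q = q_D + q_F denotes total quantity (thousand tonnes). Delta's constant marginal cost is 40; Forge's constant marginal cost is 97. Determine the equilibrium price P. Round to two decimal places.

110.67

Delta's profit: π_D = (195 - 2Q)q_D - (40q_D). Setting ∂π_D/∂q_D = 0: 155 - 4q_D - 2(q_F) = 0.
Forge's profit: π_F = (195 - 2Q)q_F - (97q_F). Setting ∂π_F/∂q_F = 0: 98 - 4q_F - 2(q_D) = 0.
Best responses: q_D = (155 - 2q_F)/4, q_F = (98 - 2q_D)/4.
Substituting one into the other gives q_D = 106/3 and q_F = 41/6.
Total output Q = 253/6, so price P = 195 - 2·(253/6) = 332/3.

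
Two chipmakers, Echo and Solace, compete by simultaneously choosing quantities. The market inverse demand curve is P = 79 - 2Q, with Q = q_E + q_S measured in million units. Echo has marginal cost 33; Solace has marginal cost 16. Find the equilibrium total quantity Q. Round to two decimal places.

Echo's profit: π_E = (79 - 2Q)q_E - (33q_E). Setting ∂π_E/∂q_E = 0: 46 - 4q_E - 2(q_S) = 0.
Solace's first-order condition: 63 - 4q_S - 2(q_E) = 0.
Rearranging gives the reaction functions q_E = (46 - 2q_S)/4 and q_S = (63 - 2q_E)/4.
Solving the pair: q_E = 29/6, q_S = 40/3.
Total output Q = 29/6 + 40/3 = 109/6.

18.17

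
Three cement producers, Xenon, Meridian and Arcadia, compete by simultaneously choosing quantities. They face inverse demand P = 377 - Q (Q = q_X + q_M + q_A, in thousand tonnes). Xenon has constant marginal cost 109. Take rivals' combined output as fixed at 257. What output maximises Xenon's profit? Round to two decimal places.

5.50

With rivals' combined output fixed at 257, Xenon's profit is π_X = (377 - 257 - q_X)q_X - (109q_X) = (120 - q_X)q_X - (109q_X).
∂π_X/∂q_X = 11 - 2q_X = 0, so q_X = 11/2.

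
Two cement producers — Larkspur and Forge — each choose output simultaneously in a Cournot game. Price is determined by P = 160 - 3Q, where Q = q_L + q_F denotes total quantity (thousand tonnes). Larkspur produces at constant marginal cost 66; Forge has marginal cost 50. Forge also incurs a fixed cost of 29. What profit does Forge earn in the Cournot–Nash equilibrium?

559

Larkspur's profit: π_L = (160 - 3Q)q_L - (66q_L). Setting ∂π_L/∂q_L = 0: 94 - 6q_L - 3(q_F) = 0.
Forge's profit: π_F = (160 - 3Q)q_F - (50q_F). Setting ∂π_F/∂q_F = 0: 110 - 6q_F - 3(q_L) = 0.
So q_L = (94 - 3q_F)/6 and q_F = (110 - 3q_L)/6.
Solving the pair: q_L = 26/3, q_F = 14.
Price P = 160 - 3·(68/3) = 92.
Forge's profit: (92 - 50)·14 - 29 = 559.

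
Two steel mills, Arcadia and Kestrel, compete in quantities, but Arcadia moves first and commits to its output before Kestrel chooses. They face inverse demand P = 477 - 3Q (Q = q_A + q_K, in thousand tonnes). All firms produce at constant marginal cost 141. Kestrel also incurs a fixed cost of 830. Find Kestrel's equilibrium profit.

1522

Solve by backward induction. Given q_A, the follower Kestrel maximises π_K = (477 - 3q_A - 3q_K)q_K - 141q_K.
∂π_K/∂q_K = 336 - 3q_A - 6q_K = 0 gives the reaction function q_K = (336 - 3q_A)/6.
Arcadia substitutes q_K(q_A) into its own profit: π_A = q_A(477 - 3q_A - (336 - 3q_A)/2) - 141q_A = (309 - (3/2)q_A)q_A - 141q_A.
Maximising: ∂π_A/∂q_A = 168 - 3q_A = 0, giving q_A = 56.
Then q_K = (336 - 3·56)/6 = 28.
Price P = 477 - 3·84 = 225.
Kestrel's profit: (225 - 141)·28 - 830 = 1522.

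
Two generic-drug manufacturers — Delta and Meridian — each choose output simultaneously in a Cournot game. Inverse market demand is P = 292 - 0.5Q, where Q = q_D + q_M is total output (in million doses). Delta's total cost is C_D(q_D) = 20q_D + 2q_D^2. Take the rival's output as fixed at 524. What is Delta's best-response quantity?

With the rival's output fixed at 524, Delta's profit is π_D = (292 - (1/2)·524 - (1/2)q_D)q_D - (20q_D + 2q_D²) = (30 - (1/2)q_D)q_D - (20q_D + 2q_D²).
∂π_D/∂q_D = 10 - 5q_D = 0, so q_D = 2.

2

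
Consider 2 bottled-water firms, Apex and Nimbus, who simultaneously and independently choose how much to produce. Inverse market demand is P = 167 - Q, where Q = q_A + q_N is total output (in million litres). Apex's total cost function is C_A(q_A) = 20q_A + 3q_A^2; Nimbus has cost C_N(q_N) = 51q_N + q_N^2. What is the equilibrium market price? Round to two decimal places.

126.58

Apex's profit: π_A = (167 - Q)q_A - (20q_A + 3q_A²). Setting ∂π_A/∂q_A = 0: 147 - 8q_A - (q_N) = 0.
Nimbus's first-order condition: 116 - 4q_N - (q_A) = 0.
Rearranging gives the reaction functions q_A = (147 - q_N)/8 and q_N = (116 - q_A)/4.
Solving the pair: q_A = 472/31, q_N = 781/31.
Total output Q = 1253/31, so price P = 167 - 1253/31 = 126.5806.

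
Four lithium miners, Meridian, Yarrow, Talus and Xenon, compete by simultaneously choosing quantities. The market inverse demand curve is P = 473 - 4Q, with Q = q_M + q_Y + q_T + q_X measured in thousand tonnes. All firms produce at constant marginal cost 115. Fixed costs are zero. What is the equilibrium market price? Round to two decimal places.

186.60

Each firm earns π_i = (473 - 4Q)q_i - 115q_i.
Setting ∂π_i/∂q_i = 0 with rivals' quantities fixed: 358 - 8q_i - 4·Σ_{j≠i} q_j = 0.
By symmetry each firm produces the same amount; substituting Σ_{j≠i} q_j = 3q_i yields q_i = 358/20 = 179/10.
Total output Q = 358/5, so price P = 473 - 4·(358/5) = 933/5.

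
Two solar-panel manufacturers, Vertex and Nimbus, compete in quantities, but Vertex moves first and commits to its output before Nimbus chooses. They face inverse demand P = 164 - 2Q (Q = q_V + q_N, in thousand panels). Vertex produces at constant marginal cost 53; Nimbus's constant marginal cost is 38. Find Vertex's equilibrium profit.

576

Solve by backward induction. Given q_V, the follower Nimbus maximises π_N = (164 - 2q_V - 2q_N)q_N - 38q_N.
Follower FOC: 126 - 2q_V - 4q_N = 0, so q_N(q_V) = (126 - 2q_V)/4.
Vertex substitutes q_N(q_V) into its own profit: π_V = q_V(164 - 2q_V - (126 - 2q_V)/2) - 53q_V = (101 - q_V)q_V - 53q_V.
Leader FOC: 48 - 2q_V = 0, so q_V = 24.
Then q_N = (126 - 2·24)/4 = 39/2.
Price P = 164 - 2·(87/2) = 77.
Vertex's profit: (77 - 53)·24 = 576.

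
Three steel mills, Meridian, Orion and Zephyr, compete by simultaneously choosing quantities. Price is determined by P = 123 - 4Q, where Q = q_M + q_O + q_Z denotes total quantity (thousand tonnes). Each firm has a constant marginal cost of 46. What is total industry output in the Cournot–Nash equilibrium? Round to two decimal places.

14.44

A representative firm's profit is π_i = q_i(123 - 4Q) - 46q_i.
Setting ∂π_i/∂q_i = 0 with rivals' quantities fixed: 77 - 8q_i - 4·Σ_{j≠i} q_j = 0.
With identical firms every q_j equals q_i, so Σ_{j≠i} q_j = 2q_i and 77 = 16q_i, giving q_i = 77/16.
Total output Q = 77/16 + 77/16 + 77/16 = 231/16.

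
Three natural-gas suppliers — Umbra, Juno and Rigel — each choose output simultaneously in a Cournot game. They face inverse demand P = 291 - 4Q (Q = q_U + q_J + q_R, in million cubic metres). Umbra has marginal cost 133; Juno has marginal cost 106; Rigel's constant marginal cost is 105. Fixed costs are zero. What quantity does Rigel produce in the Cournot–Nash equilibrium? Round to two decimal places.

13.44

Umbra's profit: π_U = (291 - 4Q)q_U - (133q_U). Setting ∂π_U/∂q_U = 0: 158 - 8q_U - 4(q_J + q_R) = 0.
Juno's first-order condition: 185 - 8q_J - 4(q_U + q_R) = 0.
Rigel's profit: π_R = (291 - 4Q)q_R - (105q_R). Setting ∂π_R/∂q_R = 0: 186 - 8q_R - 4(q_U + q_J) = 0.
Adding the 3 conditions: 529 − 8Q − 8Q = 0, i.e. Q = 529/16.
Back-substituting: q_U = (158 − 529/4)/4 = 103/16, q_J = (185 − 529/4)/4 = 211/16, q_R = (186 − 529/4)/4 = 215/16.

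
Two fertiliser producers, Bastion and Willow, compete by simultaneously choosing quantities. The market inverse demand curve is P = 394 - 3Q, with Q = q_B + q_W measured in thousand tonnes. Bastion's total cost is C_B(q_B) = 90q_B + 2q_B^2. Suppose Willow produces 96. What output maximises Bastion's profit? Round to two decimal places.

With the rival's output fixed at 96, Bastion's profit is π_B = (394 - 3·96 - 3q_B)q_B - (90q_B + 2q_B²) = (106 - 3q_B)q_B - (90q_B + 2q_B²).
∂π_B/∂q_B = 16 - 10q_B = 0, so q_B = 8/5.

1.60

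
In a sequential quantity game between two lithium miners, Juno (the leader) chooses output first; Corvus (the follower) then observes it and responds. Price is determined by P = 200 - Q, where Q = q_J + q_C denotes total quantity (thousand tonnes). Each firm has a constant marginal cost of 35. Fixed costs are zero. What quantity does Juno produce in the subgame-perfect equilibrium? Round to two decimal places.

The follower Corvus best-responds to any q_J: π_C = (200 - Q)q_C - 35q_C.
Follower FOC: 165 - q_J - 2q_C = 0, so q_C(q_J) = (165 - q_J)/2.
The leader anticipates this reaction. Substituting into P = 200 - Q gives P = 235/2 - (1/2)q_J, so π_J = (235/2 - (1/2)q_J)q_J - 35q_J.
Maximising: ∂π_J/∂q_J = 165/2 - q_J = 0, giving q_J = 165/2.
Then q_C = (165 - 165/2)/2 = 165/4.

82.50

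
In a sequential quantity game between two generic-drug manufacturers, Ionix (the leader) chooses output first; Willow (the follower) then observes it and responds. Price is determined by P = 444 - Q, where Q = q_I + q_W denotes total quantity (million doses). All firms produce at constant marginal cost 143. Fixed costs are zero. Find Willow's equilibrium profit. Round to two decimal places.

The follower Willow best-responds to any q_I: π_W = (444 - Q)q_W - 143q_W.
∂π_W/∂q_W = 301 - q_I - 2q_W = 0 gives the reaction function q_W = (301 - q_I)/2.
The leader anticipates this reaction. Substituting into P = 444 - Q gives P = 587/2 - (1/2)q_I, so π_I = (587/2 - (1/2)q_I)q_I - 143q_I.
Leader FOC: 301/2 - q_I = 0, so q_I = 301/2.
Then q_W = (301 - 301/2)/2 = 301/4.
Price P = 444 - 903/4 = 873/4.
Willow's profit: (873/4 - 143)·(301/4) = 5662.5625.

5662.56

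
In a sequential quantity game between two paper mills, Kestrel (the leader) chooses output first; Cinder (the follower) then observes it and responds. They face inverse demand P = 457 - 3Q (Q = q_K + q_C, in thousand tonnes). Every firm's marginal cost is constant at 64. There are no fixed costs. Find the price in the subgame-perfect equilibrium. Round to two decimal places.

162.25

The follower Cinder best-responds to any q_K: π_C = (457 - 3Q)q_C - 64q_C.
Setting the follower's marginal profit to zero, 393 - 3q_K - 6q_C = 0, i.e. q_C = (393 - 3q_K)/6.
Kestrel substitutes q_C(q_K) into its own profit: π_K = q_K(457 - 3q_K - (393 - 3q_K)/2) - 64q_K = (521/2 - (3/2)q_K)q_K - 64q_K.
The leader's first-order condition 393/2 - 3q_K = 0 yields q_K = 131/2.
Then q_C = (393 - 3·(131/2))/6 = 131/4.
Total output Q = 393/4, so price P = 457 - 3·(393/4) = 649/4.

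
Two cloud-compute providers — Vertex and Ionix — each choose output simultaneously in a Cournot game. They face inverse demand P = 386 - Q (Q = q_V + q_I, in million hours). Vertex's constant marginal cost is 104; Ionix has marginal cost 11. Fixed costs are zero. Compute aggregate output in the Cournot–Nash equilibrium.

Vertex's profit: π_V = (386 - Q)q_V - (104q_V). Setting ∂π_V/∂q_V = 0: 282 - 2q_V - (q_I) = 0.
Ionix's profit: π_I = (386 - Q)q_I - (11q_I). Setting ∂π_I/∂q_I = 0: 375 - 2q_I - (q_V) = 0.
So q_V = (282 - q_I)/2 and q_I = (375 - q_V)/2.
Substituting one into the other gives q_V = 63 and q_I = 156.
Total output Q = 63 + 156 = 219.

219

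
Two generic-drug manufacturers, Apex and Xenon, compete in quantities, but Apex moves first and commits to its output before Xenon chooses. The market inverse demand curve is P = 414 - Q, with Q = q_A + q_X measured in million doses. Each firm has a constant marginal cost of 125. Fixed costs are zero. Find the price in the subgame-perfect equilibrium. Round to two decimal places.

197.25

Solve by backward induction. Given q_A, the follower Xenon maximises π_X = (414 - q_A - q_X)q_X - 125q_X.
Follower FOC: 289 - q_A - 2q_X = 0, so q_X(q_A) = (289 - q_A)/2.
Apex substitutes q_X(q_A) into its own profit: π_A = q_A(414 - q_A - (289 - q_A)/2) - 125q_A = (539/2 - (1/2)q_A)q_A - 125q_A.
The leader's first-order condition 289/2 - q_A = 0 yields q_A = 289/2.
Then q_X = (289 - 289/2)/2 = 289/4.
Total output Q = 867/4, so price P = 414 - 867/4 = 789/4.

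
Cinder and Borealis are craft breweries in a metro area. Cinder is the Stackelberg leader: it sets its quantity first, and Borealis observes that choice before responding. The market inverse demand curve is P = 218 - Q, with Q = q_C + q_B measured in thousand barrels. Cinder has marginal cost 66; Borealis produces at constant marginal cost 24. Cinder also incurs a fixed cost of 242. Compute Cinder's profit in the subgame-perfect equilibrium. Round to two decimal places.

The follower Borealis best-responds to any q_C: π_B = (218 - Q)q_B - 24q_B.
Follower FOC: 194 - q_C - 2q_B = 0, so q_B(q_C) = (194 - q_C)/2.
The leader anticipates this reaction. Substituting into P = 218 - Q gives P = 121 - (1/2)q_C, so π_C = (121 - (1/2)q_C)q_C - 66q_C.
The leader's first-order condition 55 - q_C = 0 yields q_C = 55.
Then q_B = (194 - 55)/2 = 139/2.
Price P = 218 - 249/2 = 187/2.
Cinder's profit: (187/2 - 66)·55 - 242 = 1270.5000.

1270.50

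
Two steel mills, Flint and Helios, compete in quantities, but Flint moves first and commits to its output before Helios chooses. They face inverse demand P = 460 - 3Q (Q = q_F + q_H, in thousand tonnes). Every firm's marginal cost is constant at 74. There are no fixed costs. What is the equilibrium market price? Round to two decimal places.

170.50

Solve by backward induction. Given q_F, the follower Helios maximises π_H = (460 - 3q_F - 3q_H)q_H - 74q_H.
Follower FOC: 386 - 3q_F - 6q_H = 0, so q_H(q_F) = (386 - 3q_F)/6.
The leader anticipates this reaction. Substituting into P = 460 - 3Q gives P = 267 - (3/2)q_F, so π_F = (267 - (3/2)q_F)q_F - 74q_F.
Leader FOC: 193 - 3q_F = 0, so q_F = 193/3.
Then q_H = (386 - 3·(193/3))/6 = 193/6.
Total output Q = 193/2, so price P = 460 - 3·(193/2) = 341/2.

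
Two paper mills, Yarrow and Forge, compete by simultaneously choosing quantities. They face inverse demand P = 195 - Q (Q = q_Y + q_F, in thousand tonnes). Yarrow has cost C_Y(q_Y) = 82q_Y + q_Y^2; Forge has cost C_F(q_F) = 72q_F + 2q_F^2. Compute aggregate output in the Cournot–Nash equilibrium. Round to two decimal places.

40.61

Yarrow's profit: π_Y = (195 - Q)q_Y - (82q_Y + q_Y²). Setting ∂π_Y/∂q_Y = 0: 113 - 4q_Y - (q_F) = 0.
Forge's first-order condition: 123 - 6q_F - (q_Y) = 0.
Rearranging gives the reaction functions q_Y = (113 - q_F)/4 and q_F = (123 - q_Y)/6.
Substituting one into the other gives q_Y = 555/23 and q_F = 379/23.
Total output Q = 555/23 + 379/23 = 934/23.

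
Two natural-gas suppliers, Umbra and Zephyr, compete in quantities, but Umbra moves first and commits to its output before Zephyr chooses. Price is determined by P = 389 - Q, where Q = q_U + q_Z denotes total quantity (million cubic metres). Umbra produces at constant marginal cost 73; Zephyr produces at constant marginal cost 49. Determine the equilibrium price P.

146

Solve by backward induction. Given q_U, the follower Zephyr maximises π_Z = (389 - q_U - q_Z)q_Z - 49q_Z.
Setting the follower's marginal profit to zero, 340 - q_U - 2q_Z = 0, i.e. q_Z = (340 - q_U)/2.
The leader anticipates this reaction. Substituting into P = 389 - Q gives P = 219 - (1/2)q_U, so π_U = (219 - (1/2)q_U)q_U - 73q_U.
Leader FOC: 146 - q_U = 0, so q_U = 146.
Then q_Z = (340 - 146)/2 = 97.
Total output Q = 243, so price P = 389 - 243 = 146.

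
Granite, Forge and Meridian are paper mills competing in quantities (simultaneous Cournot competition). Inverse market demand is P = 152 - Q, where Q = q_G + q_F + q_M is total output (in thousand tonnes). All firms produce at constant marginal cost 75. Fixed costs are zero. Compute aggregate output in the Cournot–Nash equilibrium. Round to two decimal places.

Each firm earns π_i = (152 - Q)q_i - 75q_i.
Setting ∂π_i/∂q_i = 0 with rivals' quantities fixed: 77 - 2q_i - Σ_{j≠i} q_j = 0.
With identical firms every q_j equals q_i, so Σ_{j≠i} q_j = 2q_i and 77 = 4q_i, giving q_i = 77/4.
Total output Q = 77/4 + 77/4 + 77/4 = 231/4.

57.75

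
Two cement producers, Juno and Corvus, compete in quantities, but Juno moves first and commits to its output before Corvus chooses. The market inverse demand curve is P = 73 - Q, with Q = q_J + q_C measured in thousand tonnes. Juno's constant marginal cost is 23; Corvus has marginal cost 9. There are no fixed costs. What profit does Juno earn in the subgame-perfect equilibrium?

162

The follower Corvus best-responds to any q_J: π_C = (73 - Q)q_C - 9q_C.
∂π_C/∂q_C = 64 - q_J - 2q_C = 0 gives the reaction function q_C = (64 - q_J)/2.
The leader anticipates this reaction. Substituting into P = 73 - Q gives P = 41 - (1/2)q_J, so π_J = (41 - (1/2)q_J)q_J - 23q_J.
Maximising: ∂π_J/∂q_J = 18 - q_J = 0, giving q_J = 18.
Then q_C = (64 - 18)/2 = 23.
Price P = 73 - 41 = 32.
Juno's profit: (32 - 23)·18 = 162.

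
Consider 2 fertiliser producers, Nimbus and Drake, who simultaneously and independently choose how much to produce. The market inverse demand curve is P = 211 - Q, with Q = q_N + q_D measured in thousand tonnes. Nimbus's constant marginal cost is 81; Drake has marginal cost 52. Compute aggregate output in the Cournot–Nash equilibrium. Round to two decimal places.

96.33

Nimbus's profit: π_N = (211 - Q)q_N - (81q_N). Setting ∂π_N/∂q_N = 0: 130 - 2q_N - (q_D) = 0.
Drake's first-order condition: 159 - 2q_D - (q_N) = 0.
Rearranging gives the reaction functions q_N = (130 - q_D)/2 and q_D = (159 - q_N)/2.
Substituting one into the other gives q_N = 101/3 and q_D = 188/3.
Total output Q = 101/3 + 188/3 = 289/3.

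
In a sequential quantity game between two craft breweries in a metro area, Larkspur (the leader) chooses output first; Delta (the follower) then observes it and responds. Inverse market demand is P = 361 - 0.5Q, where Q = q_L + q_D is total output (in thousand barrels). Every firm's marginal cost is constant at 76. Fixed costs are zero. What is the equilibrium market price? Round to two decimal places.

The follower Delta best-responds to any q_L: π_D = (361 - 0.5Q)q_D - 76q_D.
∂π_D/∂q_D = 285 - (1/2)q_L - q_D = 0 gives the reaction function q_D = (285 - (1/2)q_L).
The leader anticipates this reaction. Substituting into P = 361 - 0.5Q gives P = 437/2 - (1/4)q_L, so π_L = (437/2 - (1/4)q_L)q_L - 76q_L.
The leader's first-order condition 285/2 - (1/2)q_L = 0 yields q_L = 285.
Then q_D = (285 - (1/2)·285) = 285/2.
Total output Q = 855/2, so price P = 361 - (1/2)·(855/2) = 589/4.

147.25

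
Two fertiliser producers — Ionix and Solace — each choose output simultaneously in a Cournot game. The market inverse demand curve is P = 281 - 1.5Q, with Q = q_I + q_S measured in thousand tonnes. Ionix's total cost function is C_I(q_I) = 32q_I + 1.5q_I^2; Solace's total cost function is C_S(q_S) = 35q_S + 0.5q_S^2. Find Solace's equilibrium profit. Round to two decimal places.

5138.88

Ionix's profit: π_I = (281 - 1.5Q)q_I - (32q_I + (3/2)q_I²). Setting ∂π_I/∂q_I = 0: 249 - 6q_I - (3/2)(q_S) = 0.
Solace's profit: π_S = (281 - 1.5Q)q_S - (35q_S + (1/2)q_S²). Setting ∂π_S/∂q_S = 0: 246 - 4q_S - (3/2)(q_I) = 0.
So q_I = (249 - (3/2)q_S)/6 and q_S = (246 - (3/2)q_I)/4.
Substituting one into the other gives q_I = 836/29 and q_S = 1470/29.
Price P = 281 - (3/2)·79.5172 = 161.7241.
Solace's profit: 161.7241·(1470/29) - 35·(1470/29) - (1/2)(1470/29)² = 5138.8823.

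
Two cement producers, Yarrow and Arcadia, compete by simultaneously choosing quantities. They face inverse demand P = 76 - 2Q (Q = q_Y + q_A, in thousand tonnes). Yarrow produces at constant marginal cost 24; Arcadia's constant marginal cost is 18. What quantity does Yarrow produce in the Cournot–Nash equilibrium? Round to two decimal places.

Yarrow's profit: π_Y = (76 - 2Q)q_Y - (24q_Y). Setting ∂π_Y/∂q_Y = 0: 52 - 4q_Y - 2(q_A) = 0.
Arcadia's profit: π_A = (76 - 2Q)q_A - (18q_A). Setting ∂π_A/∂q_A = 0: 58 - 4q_A - 2(q_Y) = 0.
So q_Y = (52 - 2q_A)/4 and q_A = (58 - 2q_Y)/4.
Substituting one into the other gives q_Y = 23/3 and q_A = 32/3.

7.67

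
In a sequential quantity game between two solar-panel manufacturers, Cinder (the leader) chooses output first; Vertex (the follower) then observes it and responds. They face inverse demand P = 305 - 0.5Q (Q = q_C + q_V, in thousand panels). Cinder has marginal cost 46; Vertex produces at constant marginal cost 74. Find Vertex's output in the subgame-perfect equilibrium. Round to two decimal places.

Solve by backward induction. Given q_C, the follower Vertex maximises π_V = (305 - (1/2)q_C - (1/2)q_V)q_V - 74q_V.
Follower FOC: 231 - (1/2)q_C - q_V = 0, so q_V(q_C) = (231 - (1/2)q_C).
The leader anticipates this reaction. Substituting into P = 305 - 0.5Q gives P = 379/2 - (1/4)q_C, so π_C = (379/2 - (1/4)q_C)q_C - 46q_C.
Maximising: ∂π_C/∂q_C = 287/2 - (1/2)q_C = 0, giving q_C = 287.
Then q_V = (231 - (1/2)·287) = 175/2.

87.50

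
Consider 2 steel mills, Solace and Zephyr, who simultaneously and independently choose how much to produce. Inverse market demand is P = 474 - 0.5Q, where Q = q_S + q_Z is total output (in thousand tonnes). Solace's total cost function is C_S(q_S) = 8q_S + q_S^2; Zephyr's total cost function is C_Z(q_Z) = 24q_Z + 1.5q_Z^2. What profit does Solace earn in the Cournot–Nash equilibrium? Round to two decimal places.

Solace's profit: π_S = (474 - 0.5Q)q_S - (8q_S + q_S²). Setting ∂π_S/∂q_S = 0: 466 - 3q_S - (1/2)(q_Z) = 0.
Zephyr's profit: π_Z = (474 - 0.5Q)q_Z - (24q_Z + (3/2)q_Z²). Setting ∂π_Z/∂q_Z = 0: 450 - 4q_Z - (1/2)(q_S) = 0.
Best responses: q_S = (466 - (1/2)q_Z)/3, q_Z = (450 - (1/2)q_S)/4.
Substituting one into the other gives q_S = 139.4894 and q_Z = 95.0638.
Price P = 474 - (1/2)·234.5532 = 356.7234.
Solace's profit: 356.7234·139.4894 - 8·139.4894 - 139.4894² = 29185.9230.

29185.92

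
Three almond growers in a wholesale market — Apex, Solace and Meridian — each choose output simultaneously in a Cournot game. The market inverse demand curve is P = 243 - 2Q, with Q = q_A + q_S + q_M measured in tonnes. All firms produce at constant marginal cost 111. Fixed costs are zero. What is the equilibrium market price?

144

Each firm earns π_i = (243 - 2Q)q_i - 111q_i.
Setting ∂π_i/∂q_i = 0 with rivals' quantities fixed: 132 - 4q_i - 2·Σ_{j≠i} q_j = 0.
With identical firms every q_j equals q_i, so Σ_{j≠i} q_j = 2q_i and 132 = 8q_i, giving q_i = 33/2.
Total output Q = 99/2, so price P = 243 - 2·(99/2) = 144.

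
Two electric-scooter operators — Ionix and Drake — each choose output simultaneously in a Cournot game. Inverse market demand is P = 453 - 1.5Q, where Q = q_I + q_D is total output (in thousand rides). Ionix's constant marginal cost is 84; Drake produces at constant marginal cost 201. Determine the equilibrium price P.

246

Ionix's profit: π_I = (453 - 1.5Q)q_I - (84q_I). Setting ∂π_I/∂q_I = 0: 369 - 3q_I - (3/2)(q_D) = 0.
Drake's profit: π_D = (453 - 1.5Q)q_D - (201q_D). Setting ∂π_D/∂q_D = 0: 252 - 3q_D - (3/2)(q_I) = 0.
So q_I = (369 - (3/2)q_D)/3 and q_D = (252 - (3/2)q_I)/3.
Substituting one into the other gives q_I = 108 and q_D = 30.
Total output Q = 138, so price P = 453 - (3/2)·138 = 246.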